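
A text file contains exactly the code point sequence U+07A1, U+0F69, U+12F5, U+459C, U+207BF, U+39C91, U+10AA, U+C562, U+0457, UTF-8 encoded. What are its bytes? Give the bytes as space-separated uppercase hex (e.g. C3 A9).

U+07A1: 2-byte form → DE A1.
U+0F69: 3-byte form → E0 BD A9.
U+12F5: 3-byte form → E1 8B B5.
U+459C: 3-byte form → E4 96 9C.
U+207BF: 4-byte form → F0 A0 9E BF.
U+39C91: 4-byte form → F0 B9 B2 91.
U+10AA: 3-byte form → E1 82 AA.
U+C562: 3-byte form → EC 95 A2.
U+0457: 2-byte form → D1 97.
Concatenated (27 bytes): DE A1 E0 BD A9 E1 8B B5 E4 96 9C F0 A0 9E BF F0 B9 B2 91 E1 82 AA EC 95 A2 D1 97.

DE A1 E0 BD A9 E1 8B B5 E4 96 9C F0 A0 9E BF F0 B9 B2 91 E1 82 AA EC 95 A2 D1 97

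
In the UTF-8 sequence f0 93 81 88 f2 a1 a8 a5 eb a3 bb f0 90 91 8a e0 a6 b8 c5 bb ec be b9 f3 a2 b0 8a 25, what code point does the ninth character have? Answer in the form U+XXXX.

U+0025

Offset 0: leading byte 0xF0 = 11110000 → 4-byte char #1 = F0 93 81 88.
Offset 4: leading byte 0xF2 = 11110010 → 4-byte char #2 = F2 A1 A8 A5.
Offset 8: leading byte 0xEB = 11101011 → 3-byte char #3 = EB A3 BB.
Offset 11: leading byte 0xF0 = 11110000 → 4-byte char #4 = F0 90 91 8A.
Offset 15: leading byte 0xE0 = 11100000 → 3-byte char #5 = E0 A6 B8.
Offset 18: leading byte 0xC5 = 11000101 → 2-byte char #6 = C5 BB.
Offset 20: leading byte 0xEC = 11101100 → 3-byte char #7 = EC BE B9.
Offset 23: leading byte 0xF3 = 11110011 → 4-byte char #8 = F3 A2 B0 8A.
Offset 27: leading byte 0x25 = 00100101 → 1-byte char #9 = 25.
Leading byte 0x25 = 00100101 matches 0xxxxxxx → 1-byte sequence.
Byte 1: 0x25 = 00100101, payload 0100101 (7 bits).
Concatenate: 0100101 = 0x25 (7 bits → U+0025).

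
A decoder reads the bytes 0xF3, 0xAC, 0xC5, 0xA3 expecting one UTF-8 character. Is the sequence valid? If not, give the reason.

Leading byte 0xF3 = 11110011 → 4-byte form.
Byte 3 is 0xC5 = 11000101, which is not 10xxxxxx — expected a continuation byte.

invalid (non-continuation byte where continuation expected)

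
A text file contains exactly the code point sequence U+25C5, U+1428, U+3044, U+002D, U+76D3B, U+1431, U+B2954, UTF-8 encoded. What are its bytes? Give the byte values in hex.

U+25C5: 3-byte form → E2 97 85.
U+1428: 3-byte form → E1 90 A8.
U+3044: 3-byte form → E3 81 84.
U+002D: 1-byte form → 2D.
U+76D3B: 4-byte form → F1 B6 B4 BB.
U+1431: 3-byte form → E1 90 B1.
U+B2954: 4-byte form → F2 B2 A5 94.
Concatenated (21 bytes): E2 97 85 E1 90 A8 E3 81 84 2D F1 B6 B4 BB E1 90 B1 F2 B2 A5 94.

E2 97 85 E1 90 A8 E3 81 84 2D F1 B6 B4 BB E1 90 B1 F2 B2 A5 94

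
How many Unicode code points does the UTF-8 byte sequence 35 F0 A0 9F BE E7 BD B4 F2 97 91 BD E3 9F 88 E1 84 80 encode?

6

Byte at offset 0: 0x35 = 00110101 → 1-byte char (#1). Advance 1.
Byte at offset 1: 0xF0 = 11110000 → 4-byte char (#2). Advance 4.
Byte at offset 5: 0xE7 = 11100111 → 3-byte char (#3). Advance 3.
Byte at offset 8: 0xF2 = 11110010 → 4-byte char (#4). Advance 4.
Byte at offset 12: 0xE3 = 11100011 → 3-byte char (#5). Advance 3.
Byte at offset 15: 0xE1 = 11100001 → 3-byte char (#6). Advance 3.
Reached end at offset 18 after 6 code points.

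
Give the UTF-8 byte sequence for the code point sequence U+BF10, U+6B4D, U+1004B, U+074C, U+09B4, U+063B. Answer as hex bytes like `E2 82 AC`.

U+BF10: 3-byte form → EB BC 90.
U+6B4D: 3-byte form → E6 AD 8D.
U+1004B: 4-byte form → F0 90 81 8B.
U+074C: 2-byte form → DD 8C.
U+09B4: 3-byte form → E0 A6 B4.
U+063B: 2-byte form → D8 BB.
Concatenated (17 bytes): EB BC 90 E6 AD 8D F0 90 81 8B DD 8C E0 A6 B4 D8 BB.

EB BC 90 E6 AD 8D F0 90 81 8B DD 8C E0 A6 B4 D8 BB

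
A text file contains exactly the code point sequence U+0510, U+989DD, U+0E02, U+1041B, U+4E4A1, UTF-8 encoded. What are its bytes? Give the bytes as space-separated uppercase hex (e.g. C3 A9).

U+0510: 2-byte form → D4 90.
U+989DD: 4-byte form → F2 98 A7 9D.
U+0E02: 3-byte form → E0 B8 82.
U+1041B: 4-byte form → F0 90 90 9B.
U+4E4A1: 4-byte form → F1 8E 92 A1.
Concatenated (17 bytes): D4 90 F2 98 A7 9D E0 B8 82 F0 90 90 9B F1 8E 92 A1.

D4 90 F2 98 A7 9D E0 B8 82 F0 90 90 9B F1 8E 92 A1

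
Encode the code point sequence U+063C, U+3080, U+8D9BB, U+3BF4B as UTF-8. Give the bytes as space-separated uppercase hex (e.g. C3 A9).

D8 BC E3 82 80 F2 8D A6 BB F0 BB BD 8B

U+063C: 2-byte form → D8 BC.
U+3080: 3-byte form → E3 82 80.
U+8D9BB: 4-byte form → F2 8D A6 BB.
U+3BF4B: 4-byte form → F0 BB BD 8B.
Concatenated (13 bytes): D8 BC E3 82 80 F2 8D A6 BB F0 BB BD 8B.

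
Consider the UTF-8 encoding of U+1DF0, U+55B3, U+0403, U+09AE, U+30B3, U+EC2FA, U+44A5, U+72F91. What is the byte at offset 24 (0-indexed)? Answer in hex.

0x91

U+1DF0 → 3-byte form E1 B7 B0 at offsets 0–2.
U+55B3 → 3-byte form E5 96 B3 at offsets 3–5.
U+0403 → 2-byte form D0 83 at offsets 6–7.
U+09AE → 3-byte form E0 A6 AE at offsets 8–10.
U+30B3 → 3-byte form E3 82 B3 at offsets 11–13.
U+EC2FA → 4-byte form F3 AC 8B BA at offsets 14–17.
U+44A5 → 3-byte form E4 92 A5 at offsets 18–20.
U+72F91 → 4-byte form F1 B2 BE 91 at offsets 21–24.
Offset 24 falls in char 8's range; it's byte 4 of F1 B2 BE 91 = 0x91.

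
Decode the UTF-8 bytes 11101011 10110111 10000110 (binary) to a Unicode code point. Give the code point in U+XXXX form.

U+BDC6

Leading byte 0xEB = 11101011 matches 1110xxxx → 3-byte sequence.
Byte 1: 0xEB = 11101011, payload 1011 (4 bits).
Byte 2: 0xB7 = 10110111 (10xxxxxx ✓), payload 110111.
Byte 3: 0x86 = 10000110 (10xxxxxx ✓), payload 000110.
Concatenate: 1011110111000110 = 0xBDC6 (16 bits → U+BDC6).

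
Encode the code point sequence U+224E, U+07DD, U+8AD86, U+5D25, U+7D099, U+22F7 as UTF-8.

U+224E: 3-byte form → E2 89 8E.
U+07DD: 2-byte form → DF 9D.
U+8AD86: 4-byte form → F2 8A B6 86.
U+5D25: 3-byte form → E5 B4 A5.
U+7D099: 4-byte form → F1 BD 82 99.
U+22F7: 3-byte form → E2 8B B7.
Concatenated (19 bytes): E2 89 8E DF 9D F2 8A B6 86 E5 B4 A5 F1 BD 82 99 E2 8B B7.

E2 89 8E DF 9D F2 8A B6 86 E5 B4 A5 F1 BD 82 99 E2 8B B7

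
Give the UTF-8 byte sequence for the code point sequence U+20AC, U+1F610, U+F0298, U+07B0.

U+20AC: 3-byte form → E2 82 AC.
U+1F610: 4-byte form → F0 9F 98 90.
U+F0298: 4-byte form → F3 B0 8A 98.
U+07B0: 2-byte form → DE B0.
Concatenated (13 bytes): E2 82 AC F0 9F 98 90 F3 B0 8A 98 DE B0.

E2 82 AC F0 9F 98 90 F3 B0 8A 98 DE B0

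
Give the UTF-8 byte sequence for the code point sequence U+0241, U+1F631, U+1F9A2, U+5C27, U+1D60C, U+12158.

C9 81 F0 9F 98 B1 F0 9F A6 A2 E5 B0 A7 F0 9D 98 8C F0 92 85 98

U+0241: 2-byte form → C9 81.
U+1F631: 4-byte form → F0 9F 98 B1.
U+1F9A2: 4-byte form → F0 9F A6 A2.
U+5C27: 3-byte form → E5 B0 A7.
U+1D60C: 4-byte form → F0 9D 98 8C.
U+12158: 4-byte form → F0 92 85 98.
Concatenated (21 bytes): C9 81 F0 9F 98 B1 F0 9F A6 A2 E5 B0 A7 F0 9D 98 8C F0 92 85 98.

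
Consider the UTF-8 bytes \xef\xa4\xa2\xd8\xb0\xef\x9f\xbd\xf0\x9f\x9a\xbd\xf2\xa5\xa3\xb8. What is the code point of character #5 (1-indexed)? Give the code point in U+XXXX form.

Offset 0: leading byte 0xEF = 11101111 → 3-byte char #1 = EF A4 A2.
Offset 3: leading byte 0xD8 = 11011000 → 2-byte char #2 = D8 B0.
Offset 5: leading byte 0xEF = 11101111 → 3-byte char #3 = EF 9F BD.
Offset 8: leading byte 0xF0 = 11110000 → 4-byte char #4 = F0 9F 9A BD.
Offset 12: leading byte 0xF2 = 11110010 → 4-byte char #5 = F2 A5 A3 B8.
Leading byte 0xF2 = 11110010 matches 11110xxx → 4-byte sequence.
Byte 1: 0xF2 = 11110010, payload 010 (3 bits).
Byte 2: 0xA5 = 10100101 (10xxxxxx ✓), payload 100101.
Byte 3: 0xA3 = 10100011 (10xxxxxx ✓), payload 100011.
Byte 4: 0xB8 = 10111000 (10xxxxxx ✓), payload 111000.
Concatenate: 010100101100011111000 = 0xA58F8 (21 bits → U+A58F8).

U+A58F8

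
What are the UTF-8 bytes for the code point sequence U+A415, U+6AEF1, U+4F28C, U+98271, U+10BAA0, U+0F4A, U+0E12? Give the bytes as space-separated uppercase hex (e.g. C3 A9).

EA 90 95 F1 AA BB B1 F1 8F 8A 8C F2 98 89 B1 F4 8B AA A0 E0 BD 8A E0 B8 92

U+A415: 3-byte form → EA 90 95.
U+6AEF1: 4-byte form → F1 AA BB B1.
U+4F28C: 4-byte form → F1 8F 8A 8C.
U+98271: 4-byte form → F2 98 89 B1.
U+10BAA0: 4-byte form → F4 8B AA A0.
U+0F4A: 3-byte form → E0 BD 8A.
U+0E12: 3-byte form → E0 B8 92.
Concatenated (25 bytes): EA 90 95 F1 AA BB B1 F1 8F 8A 8C F2 98 89 B1 F4 8B AA A0 E0 BD 8A E0 B8 92.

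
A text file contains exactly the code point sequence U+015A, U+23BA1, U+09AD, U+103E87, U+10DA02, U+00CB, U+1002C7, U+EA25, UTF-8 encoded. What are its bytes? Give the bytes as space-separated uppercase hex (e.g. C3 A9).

U+015A: 2-byte form → C5 9A.
U+23BA1: 4-byte form → F0 A3 AE A1.
U+09AD: 3-byte form → E0 A6 AD.
U+103E87: 4-byte form → F4 83 BA 87.
U+10DA02: 4-byte form → F4 8D A8 82.
U+00CB: 2-byte form → C3 8B.
U+1002C7: 4-byte form → F4 80 8B 87.
U+EA25: 3-byte form → EE A8 A5.
Concatenated (26 bytes): C5 9A F0 A3 AE A1 E0 A6 AD F4 83 BA 87 F4 8D A8 82 C3 8B F4 80 8B 87 EE A8 A5.

C5 9A F0 A3 AE A1 E0 A6 AD F4 83 BA 87 F4 8D A8 82 C3 8B F4 80 8B 87 EE A8 A5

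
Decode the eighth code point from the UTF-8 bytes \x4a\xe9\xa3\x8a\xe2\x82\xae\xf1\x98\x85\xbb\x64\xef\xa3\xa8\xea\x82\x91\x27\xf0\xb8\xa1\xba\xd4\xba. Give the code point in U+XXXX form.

U+0027

Offset 0: leading byte 0x4A = 01001010 → 1-byte char #1 = 4A.
Offset 1: leading byte 0xE9 = 11101001 → 3-byte char #2 = E9 A3 8A.
Offset 4: leading byte 0xE2 = 11100010 → 3-byte char #3 = E2 82 AE.
Offset 7: leading byte 0xF1 = 11110001 → 4-byte char #4 = F1 98 85 BB.
Offset 11: leading byte 0x64 = 01100100 → 1-byte char #5 = 64.
Offset 12: leading byte 0xEF = 11101111 → 3-byte char #6 = EF A3 A8.
Offset 15: leading byte 0xEA = 11101010 → 3-byte char #7 = EA 82 91.
Offset 18: leading byte 0x27 = 00100111 → 1-byte char #8 = 27.
Leading byte 0x27 = 00100111 matches 0xxxxxxx → 1-byte sequence.
Byte 1: 0x27 = 00100111, payload 0100111 (7 bits).
Concatenate: 0100111 = 0x27 (7 bits → U+0027).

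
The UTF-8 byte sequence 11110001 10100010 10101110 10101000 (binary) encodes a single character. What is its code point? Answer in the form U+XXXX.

U+62BA8

Leading byte 0xF1 = 11110001 matches 11110xxx → 4-byte sequence.
Byte 1: 0xF1 = 11110001, payload 001 (3 bits).
Byte 2: 0xA2 = 10100010 (10xxxxxx ✓), payload 100010.
Byte 3: 0xAE = 10101110 (10xxxxxx ✓), payload 101110.
Byte 4: 0xA8 = 10101000 (10xxxxxx ✓), payload 101000.
Concatenate: 001100010101110101000 = 0x62BA8 (21 bits → U+62BA8).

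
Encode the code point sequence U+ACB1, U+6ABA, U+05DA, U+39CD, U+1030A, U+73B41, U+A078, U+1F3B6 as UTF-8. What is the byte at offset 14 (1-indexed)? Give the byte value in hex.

1-indexed offset 14 is 0-indexed offset 13.
U+ACB1 → 3-byte form EA B2 B1 at offsets 0–2.
U+6ABA → 3-byte form E6 AA BA at offsets 3–5.
U+05DA → 2-byte form D7 9A at offsets 6–7.
U+39CD → 3-byte form E3 A7 8D at offsets 8–10.
U+1030A → 4-byte form F0 90 8C 8A at offsets 11–14.
Offset 13 falls in char 5's range; it's byte 3 of F0 90 8C 8A = 0x8C.

0x8C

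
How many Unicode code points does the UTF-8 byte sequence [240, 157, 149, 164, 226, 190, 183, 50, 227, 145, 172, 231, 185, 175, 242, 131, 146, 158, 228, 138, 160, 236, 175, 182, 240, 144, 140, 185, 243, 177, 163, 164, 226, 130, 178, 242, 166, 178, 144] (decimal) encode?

12

Byte at offset 0: 0xF0 = 11110000 → 4-byte char (#1). Advance 4.
Byte at offset 4: 0xE2 = 11100010 → 3-byte char (#2). Advance 3.
Byte at offset 7: 0x32 = 00110010 → 1-byte char (#3). Advance 1.
Byte at offset 8: 0xE3 = 11100011 → 3-byte char (#4). Advance 3.
Byte at offset 11: 0xE7 = 11100111 → 3-byte char (#5). Advance 3.
Byte at offset 14: 0xF2 = 11110010 → 4-byte char (#6). Advance 4.
Byte at offset 18: 0xE4 = 11100100 → 3-byte char (#7). Advance 3.
Byte at offset 21: 0xEC = 11101100 → 3-byte char (#8). Advance 3.
Byte at offset 24: 0xF0 = 11110000 → 4-byte char (#9). Advance 4.
Byte at offset 28: 0xF3 = 11110011 → 4-byte char (#10). Advance 4.
Byte at offset 32: 0xE2 = 11100010 → 3-byte char (#11). Advance 3.
Byte at offset 35: 0xF2 = 11110010 → 4-byte char (#12). Advance 4.
Reached end at offset 39 after 12 code points.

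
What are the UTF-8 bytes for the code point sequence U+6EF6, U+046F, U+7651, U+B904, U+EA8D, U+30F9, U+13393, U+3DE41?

E6 BB B6 D1 AF E7 99 91 EB A4 84 EE AA 8D E3 83 B9 F0 93 8E 93 F0 BD B9 81

U+6EF6: 3-byte form → E6 BB B6.
U+046F: 2-byte form → D1 AF.
U+7651: 3-byte form → E7 99 91.
U+B904: 3-byte form → EB A4 84.
U+EA8D: 3-byte form → EE AA 8D.
U+30F9: 3-byte form → E3 83 B9.
U+13393: 4-byte form → F0 93 8E 93.
U+3DE41: 4-byte form → F0 BD B9 81.
Concatenated (25 bytes): E6 BB B6 D1 AF E7 99 91 EB A4 84 EE AA 8D E3 83 B9 F0 93 8E 93 F0 BD B9 81.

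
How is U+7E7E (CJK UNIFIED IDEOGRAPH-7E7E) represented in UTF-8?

E7 B9 BE

U+7E7E = 0x7E7E = 32382 decimal. In range U+0800–U+FFFF → 3-byte form: 1110xxxx 10xxxxxx 10xxxxxx.
Binary (16 bits): 0111111001111110.
Split 4+6+6: 0111 | 111001 | 111110.
Byte 1: 11100111 = 0xE7.
Byte 2: 10111001 = 0xB9.
Byte 3: 10111110 = 0xBE.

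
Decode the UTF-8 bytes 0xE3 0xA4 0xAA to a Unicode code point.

Leading byte 0xE3 = 11100011 matches 1110xxxx → 3-byte sequence.
Byte 1: 0xE3 = 11100011, payload 0011 (4 bits).
Byte 2: 0xA4 = 10100100 (10xxxxxx ✓), payload 100100.
Byte 3: 0xAA = 10101010 (10xxxxxx ✓), payload 101010.
Concatenate: 0011100100101010 = 0x392A (16 bits → U+392A).

U+392A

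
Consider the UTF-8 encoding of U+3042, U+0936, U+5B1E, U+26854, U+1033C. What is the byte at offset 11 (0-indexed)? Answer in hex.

0xA1

U+3042 → 3-byte form E3 81 82 at offsets 0–2.
U+0936 → 3-byte form E0 A4 B6 at offsets 3–5.
U+5B1E → 3-byte form E5 AC 9E at offsets 6–8.
U+26854 → 4-byte form F0 A6 A1 94 at offsets 9–12.
Offset 11 falls in char 4's range; it's byte 3 of F0 A6 A1 94 = 0xA1.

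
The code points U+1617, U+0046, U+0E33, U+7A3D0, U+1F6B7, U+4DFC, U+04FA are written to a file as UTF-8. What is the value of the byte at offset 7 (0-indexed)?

U+1617 → 3-byte form E1 98 97 at offsets 0–2.
U+0046 → 1-byte form 46 at offsets 3–3.
U+0E33 → 3-byte form E0 B8 B3 at offsets 4–6.
U+7A3D0 → 4-byte form F1 BA 8F 90 at offsets 7–10.
Offset 7 falls in char 4's range; it's byte 1 of F1 BA 8F 90 = 0xF1.

0xF1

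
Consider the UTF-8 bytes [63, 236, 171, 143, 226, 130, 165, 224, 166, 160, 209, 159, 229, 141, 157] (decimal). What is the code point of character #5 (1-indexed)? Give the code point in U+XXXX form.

Offset 0: leading byte 0x3F = 00111111 → 1-byte char #1 = 3F.
Offset 1: leading byte 0xEC = 11101100 → 3-byte char #2 = EC AB 8F.
Offset 4: leading byte 0xE2 = 11100010 → 3-byte char #3 = E2 82 A5.
Offset 7: leading byte 0xE0 = 11100000 → 3-byte char #4 = E0 A6 A0.
Offset 10: leading byte 0xD1 = 11010001 → 2-byte char #5 = D1 9F.
Leading byte 0xD1 = 11010001 matches 110xxxxx → 2-byte sequence.
Byte 1: 0xD1 = 11010001, payload 10001 (5 bits).
Byte 2: 0x9F = 10011111 (10xxxxxx ✓), payload 011111.
Concatenate: 10001011111 = 0x45F (11 bits → U+045F).

U+045F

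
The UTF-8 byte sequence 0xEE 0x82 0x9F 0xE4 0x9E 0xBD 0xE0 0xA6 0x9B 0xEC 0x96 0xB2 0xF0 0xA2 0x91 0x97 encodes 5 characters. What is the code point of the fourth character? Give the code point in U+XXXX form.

Offset 0: leading byte 0xEE = 11101110 → 3-byte char #1 = EE 82 9F.
Offset 3: leading byte 0xE4 = 11100100 → 3-byte char #2 = E4 9E BD.
Offset 6: leading byte 0xE0 = 11100000 → 3-byte char #3 = E0 A6 9B.
Offset 9: leading byte 0xEC = 11101100 → 3-byte char #4 = EC 96 B2.
Leading byte 0xEC = 11101100 matches 1110xxxx → 3-byte sequence.
Byte 1: 0xEC = 11101100, payload 1100 (4 bits).
Byte 2: 0x96 = 10010110 (10xxxxxx ✓), payload 010110.
Byte 3: 0xB2 = 10110010 (10xxxxxx ✓), payload 110010.
Concatenate: 1100010110110010 = 0xC5B2 (16 bits → U+C5B2).

U+C5B2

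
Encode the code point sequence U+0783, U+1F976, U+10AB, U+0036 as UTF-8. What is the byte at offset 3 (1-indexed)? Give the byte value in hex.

1-indexed offset 3 is 0-indexed offset 2.
U+0783 → 2-byte form DE 83 at offsets 0–1.
U+1F976 → 4-byte form F0 9F A5 B6 at offsets 2–5.
Offset 2 falls in char 2's range; it's byte 1 of F0 9F A5 B6 = 0xF0.

0xF0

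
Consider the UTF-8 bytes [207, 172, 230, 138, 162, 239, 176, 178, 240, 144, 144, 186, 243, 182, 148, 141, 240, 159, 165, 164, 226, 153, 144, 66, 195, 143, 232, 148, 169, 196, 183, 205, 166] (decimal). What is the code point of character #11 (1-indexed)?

U+0137

Offset 0: leading byte 0xCF = 11001111 → 2-byte char #1 = CF AC.
Offset 2: leading byte 0xE6 = 11100110 → 3-byte char #2 = E6 8A A2.
Offset 5: leading byte 0xEF = 11101111 → 3-byte char #3 = EF B0 B2.
Offset 8: leading byte 0xF0 = 11110000 → 4-byte char #4 = F0 90 90 BA.
Offset 12: leading byte 0xF3 = 11110011 → 4-byte char #5 = F3 B6 94 8D.
Offset 16: leading byte 0xF0 = 11110000 → 4-byte char #6 = F0 9F A5 A4.
Offset 20: leading byte 0xE2 = 11100010 → 3-byte char #7 = E2 99 90.
Offset 23: leading byte 0x42 = 01000010 → 1-byte char #8 = 42.
Offset 24: leading byte 0xC3 = 11000011 → 2-byte char #9 = C3 8F.
Offset 26: leading byte 0xE8 = 11101000 → 3-byte char #10 = E8 94 A9.
Offset 29: leading byte 0xC4 = 11000100 → 2-byte char #11 = C4 B7.
Leading byte 0xC4 = 11000100 matches 110xxxxx → 2-byte sequence.
Byte 1: 0xC4 = 11000100, payload 00100 (5 bits).
Byte 2: 0xB7 = 10110111 (10xxxxxx ✓), payload 110111.
Concatenate: 00100110111 = 0x137 (11 bits → U+0137).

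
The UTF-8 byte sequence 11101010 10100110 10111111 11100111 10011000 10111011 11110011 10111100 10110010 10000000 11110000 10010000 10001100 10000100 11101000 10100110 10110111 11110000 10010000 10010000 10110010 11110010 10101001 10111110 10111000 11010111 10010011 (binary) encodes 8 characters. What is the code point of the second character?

U+763B

Offset 0: leading byte 0xEA = 11101010 → 3-byte char #1 = EA A6 BF.
Offset 3: leading byte 0xE7 = 11100111 → 3-byte char #2 = E7 98 BB.
Leading byte 0xE7 = 11100111 matches 1110xxxx → 3-byte sequence.
Byte 1: 0xE7 = 11100111, payload 0111 (4 bits).
Byte 2: 0x98 = 10011000 (10xxxxxx ✓), payload 011000.
Byte 3: 0xBB = 10111011 (10xxxxxx ✓), payload 111011.
Concatenate: 0111011000111011 = 0x763B (16 bits → U+763B).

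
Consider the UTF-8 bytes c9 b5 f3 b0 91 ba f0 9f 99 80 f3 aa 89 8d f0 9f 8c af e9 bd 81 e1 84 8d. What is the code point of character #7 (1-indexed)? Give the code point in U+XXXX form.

Offset 0: leading byte 0xC9 = 11001001 → 2-byte char #1 = C9 B5.
Offset 2: leading byte 0xF3 = 11110011 → 4-byte char #2 = F3 B0 91 BA.
Offset 6: leading byte 0xF0 = 11110000 → 4-byte char #3 = F0 9F 99 80.
Offset 10: leading byte 0xF3 = 11110011 → 4-byte char #4 = F3 AA 89 8D.
Offset 14: leading byte 0xF0 = 11110000 → 4-byte char #5 = F0 9F 8C AF.
Offset 18: leading byte 0xE9 = 11101001 → 3-byte char #6 = E9 BD 81.
Offset 21: leading byte 0xE1 = 11100001 → 3-byte char #7 = E1 84 8D.
Leading byte 0xE1 = 11100001 matches 1110xxxx → 3-byte sequence.
Byte 1: 0xE1 = 11100001, payload 0001 (4 bits).
Byte 2: 0x84 = 10000100 (10xxxxxx ✓), payload 000100.
Byte 3: 0x8D = 10001101 (10xxxxxx ✓), payload 001101.
Concatenate: 0001000100001101 = 0x110D (16 bits → U+110D).

U+110D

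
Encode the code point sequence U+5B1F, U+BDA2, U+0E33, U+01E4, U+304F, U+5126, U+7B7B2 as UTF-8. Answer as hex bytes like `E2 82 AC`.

E5 AC 9F EB B6 A2 E0 B8 B3 C7 A4 E3 81 8F E5 84 A6 F1 BB 9E B2

U+5B1F: 3-byte form → E5 AC 9F.
U+BDA2: 3-byte form → EB B6 A2.
U+0E33: 3-byte form → E0 B8 B3.
U+01E4: 2-byte form → C7 A4.
U+304F: 3-byte form → E3 81 8F.
U+5126: 3-byte form → E5 84 A6.
U+7B7B2: 4-byte form → F1 BB 9E B2.
Concatenated (21 bytes): E5 AC 9F EB B6 A2 E0 B8 B3 C7 A4 E3 81 8F E5 84 A6 F1 BB 9E B2.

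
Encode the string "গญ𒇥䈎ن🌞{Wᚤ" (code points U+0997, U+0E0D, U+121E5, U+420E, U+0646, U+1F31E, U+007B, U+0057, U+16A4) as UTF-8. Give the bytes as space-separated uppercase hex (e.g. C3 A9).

U+0997: 3-byte form → E0 A6 97.
U+0E0D: 3-byte form → E0 B8 8D.
U+121E5: 4-byte form → F0 92 87 A5.
U+420E: 3-byte form → E4 88 8E.
U+0646: 2-byte form → D9 86.
U+1F31E: 4-byte form → F0 9F 8C 9E.
U+007B: 1-byte form → 7B.
U+0057: 1-byte form → 57.
U+16A4: 3-byte form → E1 9A A4.
Concatenated (24 bytes): E0 A6 97 E0 B8 8D F0 92 87 A5 E4 88 8E D9 86 F0 9F 8C 9E 7B 57 E1 9A A4.

E0 A6 97 E0 B8 8D F0 92 87 A5 E4 88 8E D9 86 F0 9F 8C 9E 7B 57 E1 9A A4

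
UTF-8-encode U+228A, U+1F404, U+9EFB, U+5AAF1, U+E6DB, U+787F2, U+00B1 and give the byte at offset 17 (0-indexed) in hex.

0xF1

U+228A → 3-byte form E2 8A 8A at offsets 0–2.
U+1F404 → 4-byte form F0 9F 90 84 at offsets 3–6.
U+9EFB → 3-byte form E9 BB BB at offsets 7–9.
U+5AAF1 → 4-byte form F1 9A AB B1 at offsets 10–13.
U+E6DB → 3-byte form EE 9B 9B at offsets 14–16.
U+787F2 → 4-byte form F1 B8 9F B2 at offsets 17–20.
Offset 17 falls in char 6's range; it's byte 1 of F1 B8 9F B2 = 0xF1.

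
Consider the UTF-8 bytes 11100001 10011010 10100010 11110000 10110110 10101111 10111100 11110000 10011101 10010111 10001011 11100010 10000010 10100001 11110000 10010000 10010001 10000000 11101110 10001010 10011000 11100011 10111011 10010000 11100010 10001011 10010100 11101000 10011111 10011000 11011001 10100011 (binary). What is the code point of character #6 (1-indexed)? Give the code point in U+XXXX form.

U+E298

Offset 0: leading byte 0xE1 = 11100001 → 3-byte char #1 = E1 9A A2.
Offset 3: leading byte 0xF0 = 11110000 → 4-byte char #2 = F0 B6 AF BC.
Offset 7: leading byte 0xF0 = 11110000 → 4-byte char #3 = F0 9D 97 8B.
Offset 11: leading byte 0xE2 = 11100010 → 3-byte char #4 = E2 82 A1.
Offset 14: leading byte 0xF0 = 11110000 → 4-byte char #5 = F0 90 91 80.
Offset 18: leading byte 0xEE = 11101110 → 3-byte char #6 = EE 8A 98.
Leading byte 0xEE = 11101110 matches 1110xxxx → 3-byte sequence.
Byte 1: 0xEE = 11101110, payload 1110 (4 bits).
Byte 2: 0x8A = 10001010 (10xxxxxx ✓), payload 001010.
Byte 3: 0x98 = 10011000 (10xxxxxx ✓), payload 011000.
Concatenate: 1110001010011000 = 0xE298 (16 bits → U+E298).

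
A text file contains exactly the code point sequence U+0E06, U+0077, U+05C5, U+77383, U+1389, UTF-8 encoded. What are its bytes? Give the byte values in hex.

U+0E06: 3-byte form → E0 B8 86.
U+0077: 1-byte form → 77.
U+05C5: 2-byte form → D7 85.
U+77383: 4-byte form → F1 B7 8E 83.
U+1389: 3-byte form → E1 8E 89.
Concatenated (13 bytes): E0 B8 86 77 D7 85 F1 B7 8E 83 E1 8E 89.

E0 B8 86 77 D7 85 F1 B7 8E 83 E1 8E 89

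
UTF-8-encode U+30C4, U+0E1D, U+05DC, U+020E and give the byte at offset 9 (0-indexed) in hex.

U+30C4 → 3-byte form E3 83 84 at offsets 0–2.
U+0E1D → 3-byte form E0 B8 9D at offsets 3–5.
U+05DC → 2-byte form D7 9C at offsets 6–7.
U+020E → 2-byte form C8 8E at offsets 8–9.
Offset 9 falls in char 4's range; it's byte 2 of C8 8E = 0x8E.

0x8E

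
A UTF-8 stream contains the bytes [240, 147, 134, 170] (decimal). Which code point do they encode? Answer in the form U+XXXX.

U+131AA

Leading byte 0xF0 = 11110000 matches 11110xxx → 4-byte sequence.
Byte 1: 0xF0 = 11110000, payload 000 (3 bits).
Byte 2: 0x93 = 10010011 (10xxxxxx ✓), payload 010011.
Byte 3: 0x86 = 10000110 (10xxxxxx ✓), payload 000110.
Byte 4: 0xAA = 10101010 (10xxxxxx ✓), payload 101010.
Concatenate: 000010011000110101010 = 0x131AA (21 bits → U+131AA).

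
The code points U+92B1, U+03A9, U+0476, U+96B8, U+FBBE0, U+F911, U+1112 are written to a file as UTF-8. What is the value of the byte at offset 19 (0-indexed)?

0x92

U+92B1 → 3-byte form E9 8A B1 at offsets 0–2.
U+03A9 → 2-byte form CE A9 at offsets 3–4.
U+0476 → 2-byte form D1 B6 at offsets 5–6.
U+96B8 → 3-byte form E9 9A B8 at offsets 7–9.
U+FBBE0 → 4-byte form F3 BB AF A0 at offsets 10–13.
U+F911 → 3-byte form EF A4 91 at offsets 14–16.
U+1112 → 3-byte form E1 84 92 at offsets 17–19.
Offset 19 falls in char 7's range; it's byte 3 of E1 84 92 = 0x92.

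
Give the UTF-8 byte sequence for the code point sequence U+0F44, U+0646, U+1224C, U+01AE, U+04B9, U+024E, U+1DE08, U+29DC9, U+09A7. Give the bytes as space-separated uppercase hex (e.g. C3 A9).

U+0F44: 3-byte form → E0 BD 84.
U+0646: 2-byte form → D9 86.
U+1224C: 4-byte form → F0 92 89 8C.
U+01AE: 2-byte form → C6 AE.
U+04B9: 2-byte form → D2 B9.
U+024E: 2-byte form → C9 8E.
U+1DE08: 4-byte form → F0 9D B8 88.
U+29DC9: 4-byte form → F0 A9 B7 89.
U+09A7: 3-byte form → E0 A6 A7.
Concatenated (26 bytes): E0 BD 84 D9 86 F0 92 89 8C C6 AE D2 B9 C9 8E F0 9D B8 88 F0 A9 B7 89 E0 A6 A7.

E0 BD 84 D9 86 F0 92 89 8C C6 AE D2 B9 C9 8E F0 9D B8 88 F0 A9 B7 89 E0 A6 A7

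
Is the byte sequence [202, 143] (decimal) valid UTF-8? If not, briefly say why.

Leading byte 0xCA = 11001010 → 2-byte form.
Continuation bytes 0x8F=10001111 all match 10xxxxxx.
Decoded value 0x28F is ≥ 0x80 (shortest form) and not a surrogate.

valid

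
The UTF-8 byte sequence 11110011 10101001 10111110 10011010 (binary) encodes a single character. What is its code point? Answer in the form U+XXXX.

U+E9F9A

Leading byte 0xF3 = 11110011 matches 11110xxx → 4-byte sequence.
Byte 1: 0xF3 = 11110011, payload 011 (3 bits).
Byte 2: 0xA9 = 10101001 (10xxxxxx ✓), payload 101001.
Byte 3: 0xBE = 10111110 (10xxxxxx ✓), payload 111110.
Byte 4: 0x9A = 10011010 (10xxxxxx ✓), payload 011010.
Concatenate: 011101001111110011010 = 0xE9F9A (21 bits → U+E9F9A).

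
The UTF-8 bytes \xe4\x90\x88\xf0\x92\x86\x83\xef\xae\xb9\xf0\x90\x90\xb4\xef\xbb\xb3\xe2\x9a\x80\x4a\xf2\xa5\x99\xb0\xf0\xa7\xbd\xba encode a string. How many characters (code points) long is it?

Byte at offset 0: 0xE4 = 11100100 → 3-byte char (#1). Advance 3.
Byte at offset 3: 0xF0 = 11110000 → 4-byte char (#2). Advance 4.
Byte at offset 7: 0xEF = 11101111 → 3-byte char (#3). Advance 3.
Byte at offset 10: 0xF0 = 11110000 → 4-byte char (#4). Advance 4.
Byte at offset 14: 0xEF = 11101111 → 3-byte char (#5). Advance 3.
Byte at offset 17: 0xE2 = 11100010 → 3-byte char (#6). Advance 3.
Byte at offset 20: 0x4A = 01001010 → 1-byte char (#7). Advance 1.
Byte at offset 21: 0xF2 = 11110010 → 4-byte char (#8). Advance 4.
Byte at offset 25: 0xF0 = 11110000 → 4-byte char (#9). Advance 4.
Reached end at offset 29 after 9 code points.

9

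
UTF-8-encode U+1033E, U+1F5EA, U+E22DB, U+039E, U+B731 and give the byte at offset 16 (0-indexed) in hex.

U+1033E → 4-byte form F0 90 8C BE at offsets 0–3.
U+1F5EA → 4-byte form F0 9F 97 AA at offsets 4–7.
U+E22DB → 4-byte form F3 A2 8B 9B at offsets 8–11.
U+039E → 2-byte form CE 9E at offsets 12–13.
U+B731 → 3-byte form EB 9C B1 at offsets 14–16.
Offset 16 falls in char 5's range; it's byte 3 of EB 9C B1 = 0xB1.

0xB1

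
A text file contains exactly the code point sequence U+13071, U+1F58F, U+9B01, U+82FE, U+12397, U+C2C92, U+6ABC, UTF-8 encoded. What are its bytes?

U+13071: 4-byte form → F0 93 81 B1.
U+1F58F: 4-byte form → F0 9F 96 8F.
U+9B01: 3-byte form → E9 AC 81.
U+82FE: 3-byte form → E8 8B BE.
U+12397: 4-byte form → F0 92 8E 97.
U+C2C92: 4-byte form → F3 82 B2 92.
U+6ABC: 3-byte form → E6 AA BC.
Concatenated (25 bytes): F0 93 81 B1 F0 9F 96 8F E9 AC 81 E8 8B BE F0 92 8E 97 F3 82 B2 92 E6 AA BC.

F0 93 81 B1 F0 9F 96 8F E9 AC 81 E8 8B BE F0 92 8E 97 F3 82 B2 92 E6 AA BC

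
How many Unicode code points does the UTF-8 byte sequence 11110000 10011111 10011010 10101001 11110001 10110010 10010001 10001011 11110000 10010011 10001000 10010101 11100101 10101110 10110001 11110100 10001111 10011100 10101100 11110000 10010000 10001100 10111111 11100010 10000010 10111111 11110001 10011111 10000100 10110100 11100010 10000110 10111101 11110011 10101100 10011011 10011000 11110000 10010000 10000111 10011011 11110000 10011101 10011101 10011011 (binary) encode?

12

Byte at offset 0: 0xF0 = 11110000 → 4-byte char (#1). Advance 4.
Byte at offset 4: 0xF1 = 11110001 → 4-byte char (#2). Advance 4.
Byte at offset 8: 0xF0 = 11110000 → 4-byte char (#3). Advance 4.
Byte at offset 12: 0xE5 = 11100101 → 3-byte char (#4). Advance 3.
Byte at offset 15: 0xF4 = 11110100 → 4-byte char (#5). Advance 4.
Byte at offset 19: 0xF0 = 11110000 → 4-byte char (#6). Advance 4.
Byte at offset 23: 0xE2 = 11100010 → 3-byte char (#7). Advance 3.
Byte at offset 26: 0xF1 = 11110001 → 4-byte char (#8). Advance 4.
Byte at offset 30: 0xE2 = 11100010 → 3-byte char (#9). Advance 3.
Byte at offset 33: 0xF3 = 11110011 → 4-byte char (#10). Advance 4.
Byte at offset 37: 0xF0 = 11110000 → 4-byte char (#11). Advance 4.
Byte at offset 41: 0xF0 = 11110000 → 4-byte char (#12). Advance 4.
Reached end at offset 45 after 12 code points.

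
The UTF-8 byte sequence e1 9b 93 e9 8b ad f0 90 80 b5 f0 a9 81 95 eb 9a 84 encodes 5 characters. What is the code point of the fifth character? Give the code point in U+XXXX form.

Offset 0: leading byte 0xE1 = 11100001 → 3-byte char #1 = E1 9B 93.
Offset 3: leading byte 0xE9 = 11101001 → 3-byte char #2 = E9 8B AD.
Offset 6: leading byte 0xF0 = 11110000 → 4-byte char #3 = F0 90 80 B5.
Offset 10: leading byte 0xF0 = 11110000 → 4-byte char #4 = F0 A9 81 95.
Offset 14: leading byte 0xEB = 11101011 → 3-byte char #5 = EB 9A 84.
Leading byte 0xEB = 11101011 matches 1110xxxx → 3-byte sequence.
Byte 1: 0xEB = 11101011, payload 1011 (4 bits).
Byte 2: 0x9A = 10011010 (10xxxxxx ✓), payload 011010.
Byte 3: 0x84 = 10000100 (10xxxxxx ✓), payload 000100.
Concatenate: 1011011010000100 = 0xB684 (16 bits → U+B684).

U+B684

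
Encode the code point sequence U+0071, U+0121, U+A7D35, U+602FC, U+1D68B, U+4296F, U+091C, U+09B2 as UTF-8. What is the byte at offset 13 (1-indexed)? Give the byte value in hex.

0x9D

1-indexed offset 13 is 0-indexed offset 12.
U+0071 → 1-byte form 71 at offsets 0–0.
U+0121 → 2-byte form C4 A1 at offsets 1–2.
U+A7D35 → 4-byte form F2 A7 B4 B5 at offsets 3–6.
U+602FC → 4-byte form F1 A0 8B BC at offsets 7–10.
U+1D68B → 4-byte form F0 9D 9A 8B at offsets 11–14.
Offset 12 falls in char 5's range; it's byte 2 of F0 9D 9A 8B = 0x9D.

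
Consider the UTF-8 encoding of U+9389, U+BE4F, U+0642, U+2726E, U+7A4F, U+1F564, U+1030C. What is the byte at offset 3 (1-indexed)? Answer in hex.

1-indexed offset 3 is 0-indexed offset 2.
U+9389 → 3-byte form E9 8E 89 at offsets 0–2.
Offset 2 falls in char 1's range; it's byte 3 of E9 8E 89 = 0x89.

0x89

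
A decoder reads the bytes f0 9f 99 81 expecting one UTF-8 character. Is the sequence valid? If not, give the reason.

Leading byte 0xF0 = 11110000 → 4-byte form.
Continuation bytes 0x9F=10011111, 0x99=10011001, 0x81=10000001 all match 10xxxxxx.
Decoded value 0x1F641 is ≥ 0x10000 (shortest form) and not a surrogate.

valid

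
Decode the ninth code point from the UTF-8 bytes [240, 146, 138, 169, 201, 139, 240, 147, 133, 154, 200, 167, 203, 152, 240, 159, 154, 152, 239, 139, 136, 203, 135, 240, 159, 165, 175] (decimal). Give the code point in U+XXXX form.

Offset 0: leading byte 0xF0 = 11110000 → 4-byte char #1 = F0 92 8A A9.
Offset 4: leading byte 0xC9 = 11001001 → 2-byte char #2 = C9 8B.
Offset 6: leading byte 0xF0 = 11110000 → 4-byte char #3 = F0 93 85 9A.
Offset 10: leading byte 0xC8 = 11001000 → 2-byte char #4 = C8 A7.
Offset 12: leading byte 0xCB = 11001011 → 2-byte char #5 = CB 98.
Offset 14: leading byte 0xF0 = 11110000 → 4-byte char #6 = F0 9F 9A 98.
Offset 18: leading byte 0xEF = 11101111 → 3-byte char #7 = EF 8B 88.
Offset 21: leading byte 0xCB = 11001011 → 2-byte char #8 = CB 87.
Offset 23: leading byte 0xF0 = 11110000 → 4-byte char #9 = F0 9F A5 AF.
Leading byte 0xF0 = 11110000 matches 11110xxx → 4-byte sequence.
Byte 1: 0xF0 = 11110000, payload 000 (3 bits).
Byte 2: 0x9F = 10011111 (10xxxxxx ✓), payload 011111.
Byte 3: 0xA5 = 10100101 (10xxxxxx ✓), payload 100101.
Byte 4: 0xAF = 10101111 (10xxxxxx ✓), payload 101111.
Concatenate: 000011111100101101111 = 0x1F96F (21 bits → U+1F96F).

U+1F96F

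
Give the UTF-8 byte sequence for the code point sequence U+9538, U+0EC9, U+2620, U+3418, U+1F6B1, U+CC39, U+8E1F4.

E9 94 B8 E0 BB 89 E2 98 A0 E3 90 98 F0 9F 9A B1 EC B0 B9 F2 8E 87 B4

U+9538: 3-byte form → E9 94 B8.
U+0EC9: 3-byte form → E0 BB 89.
U+2620: 3-byte form → E2 98 A0.
U+3418: 3-byte form → E3 90 98.
U+1F6B1: 4-byte form → F0 9F 9A B1.
U+CC39: 3-byte form → EC B0 B9.
U+8E1F4: 4-byte form → F2 8E 87 B4.
Concatenated (23 bytes): E9 94 B8 E0 BB 89 E2 98 A0 E3 90 98 F0 9F 9A B1 EC B0 B9 F2 8E 87 B4.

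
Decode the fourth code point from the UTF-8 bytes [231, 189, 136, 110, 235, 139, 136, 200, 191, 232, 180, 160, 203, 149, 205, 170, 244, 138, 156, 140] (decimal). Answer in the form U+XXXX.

Offset 0: leading byte 0xE7 = 11100111 → 3-byte char #1 = E7 BD 88.
Offset 3: leading byte 0x6E = 01101110 → 1-byte char #2 = 6E.
Offset 4: leading byte 0xEB = 11101011 → 3-byte char #3 = EB 8B 88.
Offset 7: leading byte 0xC8 = 11001000 → 2-byte char #4 = C8 BF.
Leading byte 0xC8 = 11001000 matches 110xxxxx → 2-byte sequence.
Byte 1: 0xC8 = 11001000, payload 01000 (5 bits).
Byte 2: 0xBF = 10111111 (10xxxxxx ✓), payload 111111.
Concatenate: 01000111111 = 0x23F (11 bits → U+023F).

U+023F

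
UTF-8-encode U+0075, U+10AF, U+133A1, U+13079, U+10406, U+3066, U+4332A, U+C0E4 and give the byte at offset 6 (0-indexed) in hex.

0x8E

U+0075 → 1-byte form 75 at offsets 0–0.
U+10AF → 3-byte form E1 82 AF at offsets 1–3.
U+133A1 → 4-byte form F0 93 8E A1 at offsets 4–7.
Offset 6 falls in char 3's range; it's byte 3 of F0 93 8E A1 = 0x8E.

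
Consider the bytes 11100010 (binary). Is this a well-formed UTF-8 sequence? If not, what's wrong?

Leading byte 0xE2 = 11100010 → 3-byte form, but only 1 byte is present.

invalid (sequence truncated)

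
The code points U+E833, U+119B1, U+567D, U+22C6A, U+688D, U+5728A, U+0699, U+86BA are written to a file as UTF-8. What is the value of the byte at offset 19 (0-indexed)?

U+E833 → 3-byte form EE A0 B3 at offsets 0–2.
U+119B1 → 4-byte form F0 91 A6 B1 at offsets 3–6.
U+567D → 3-byte form E5 99 BD at offsets 7–9.
U+22C6A → 4-byte form F0 A2 B1 AA at offsets 10–13.
U+688D → 3-byte form E6 A2 8D at offsets 14–16.
U+5728A → 4-byte form F1 97 8A 8A at offsets 17–20.
Offset 19 falls in char 6's range; it's byte 3 of F1 97 8A 8A = 0x8A.

0x8A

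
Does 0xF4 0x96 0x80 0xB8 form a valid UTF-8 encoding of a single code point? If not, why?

Leading byte 0xF4 = 11110100 → 4-byte form.
Payload = 0x116038, which exceeds U+10FFFF, the maximum Unicode code point. (Leading bytes F5–FF, or F4 followed by ≥ 0x90, are invalid.)

invalid (encodes a value above U+10FFFF)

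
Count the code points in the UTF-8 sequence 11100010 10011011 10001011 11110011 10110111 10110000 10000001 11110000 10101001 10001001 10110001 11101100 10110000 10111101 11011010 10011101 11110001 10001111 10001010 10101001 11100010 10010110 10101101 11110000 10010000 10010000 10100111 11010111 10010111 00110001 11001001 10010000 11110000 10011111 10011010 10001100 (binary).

12

Byte at offset 0: 0xE2 = 11100010 → 3-byte char (#1). Advance 3.
Byte at offset 3: 0xF3 = 11110011 → 4-byte char (#2). Advance 4.
Byte at offset 7: 0xF0 = 11110000 → 4-byte char (#3). Advance 4.
Byte at offset 11: 0xEC = 11101100 → 3-byte char (#4). Advance 3.
Byte at offset 14: 0xDA = 11011010 → 2-byte char (#5). Advance 2.
Byte at offset 16: 0xF1 = 11110001 → 4-byte char (#6). Advance 4.
Byte at offset 20: 0xE2 = 11100010 → 3-byte char (#7). Advance 3.
Byte at offset 23: 0xF0 = 11110000 → 4-byte char (#8). Advance 4.
Byte at offset 27: 0xD7 = 11010111 → 2-byte char (#9). Advance 2.
Byte at offset 29: 0x31 = 00110001 → 1-byte char (#10). Advance 1.
Byte at offset 30: 0xC9 = 11001001 → 2-byte char (#11). Advance 2.
Byte at offset 32: 0xF0 = 11110000 → 4-byte char (#12). Advance 4.
Reached end at offset 36 after 12 code points.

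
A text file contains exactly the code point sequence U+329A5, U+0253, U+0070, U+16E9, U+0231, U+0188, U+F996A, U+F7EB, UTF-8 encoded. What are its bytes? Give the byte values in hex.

F0 B2 A6 A5 C9 93 70 E1 9B A9 C8 B1 C6 88 F3 B9 A5 AA EF 9F AB

U+329A5: 4-byte form → F0 B2 A6 A5.
U+0253: 2-byte form → C9 93.
U+0070: 1-byte form → 70.
U+16E9: 3-byte form → E1 9B A9.
U+0231: 2-byte form → C8 B1.
U+0188: 2-byte form → C6 88.
U+F996A: 4-byte form → F3 B9 A5 AA.
U+F7EB: 3-byte form → EF 9F AB.
Concatenated (21 bytes): F0 B2 A6 A5 C9 93 70 E1 9B A9 C8 B1 C6 88 F3 B9 A5 AA EF 9F AB.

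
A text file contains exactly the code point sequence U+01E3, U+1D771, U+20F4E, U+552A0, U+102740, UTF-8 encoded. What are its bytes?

U+01E3: 2-byte form → C7 A3.
U+1D771: 4-byte form → F0 9D 9D B1.
U+20F4E: 4-byte form → F0 A0 BD 8E.
U+552A0: 4-byte form → F1 95 8A A0.
U+102740: 4-byte form → F4 82 9D 80.
Concatenated (18 bytes): C7 A3 F0 9D 9D B1 F0 A0 BD 8E F1 95 8A A0 F4 82 9D 80.

C7 A3 F0 9D 9D B1 F0 A0 BD 8E F1 95 8A A0 F4 82 9D 80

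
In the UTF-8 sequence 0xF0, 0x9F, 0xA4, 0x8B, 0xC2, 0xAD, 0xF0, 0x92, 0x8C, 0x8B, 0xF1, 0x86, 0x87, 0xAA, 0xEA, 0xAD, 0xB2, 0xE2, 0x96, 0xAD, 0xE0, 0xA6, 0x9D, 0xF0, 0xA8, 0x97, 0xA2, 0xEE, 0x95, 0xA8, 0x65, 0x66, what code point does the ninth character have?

U+E568

Offset 0: leading byte 0xF0 = 11110000 → 4-byte char #1 = F0 9F A4 8B.
Offset 4: leading byte 0xC2 = 11000010 → 2-byte char #2 = C2 AD.
Offset 6: leading byte 0xF0 = 11110000 → 4-byte char #3 = F0 92 8C 8B.
Offset 10: leading byte 0xF1 = 11110001 → 4-byte char #4 = F1 86 87 AA.
Offset 14: leading byte 0xEA = 11101010 → 3-byte char #5 = EA AD B2.
Offset 17: leading byte 0xE2 = 11100010 → 3-byte char #6 = E2 96 AD.
Offset 20: leading byte 0xE0 = 11100000 → 3-byte char #7 = E0 A6 9D.
Offset 23: leading byte 0xF0 = 11110000 → 4-byte char #8 = F0 A8 97 A2.
Offset 27: leading byte 0xEE = 11101110 → 3-byte char #9 = EE 95 A8.
Leading byte 0xEE = 11101110 matches 1110xxxx → 3-byte sequence.
Byte 1: 0xEE = 11101110, payload 1110 (4 bits).
Byte 2: 0x95 = 10010101 (10xxxxxx ✓), payload 010101.
Byte 3: 0xA8 = 10101000 (10xxxxxx ✓), payload 101000.
Concatenate: 1110010101101000 = 0xE568 (16 bits → U+E568).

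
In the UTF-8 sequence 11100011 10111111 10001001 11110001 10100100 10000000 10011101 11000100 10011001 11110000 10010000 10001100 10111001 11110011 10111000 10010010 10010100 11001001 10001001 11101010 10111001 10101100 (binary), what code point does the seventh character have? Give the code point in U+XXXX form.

Offset 0: leading byte 0xE3 = 11100011 → 3-byte char #1 = E3 BF 89.
Offset 3: leading byte 0xF1 = 11110001 → 4-byte char #2 = F1 A4 80 9D.
Offset 7: leading byte 0xC4 = 11000100 → 2-byte char #3 = C4 99.
Offset 9: leading byte 0xF0 = 11110000 → 4-byte char #4 = F0 90 8C B9.
Offset 13: leading byte 0xF3 = 11110011 → 4-byte char #5 = F3 B8 92 94.
Offset 17: leading byte 0xC9 = 11001001 → 2-byte char #6 = C9 89.
Offset 19: leading byte 0xEA = 11101010 → 3-byte char #7 = EA B9 AC.
Leading byte 0xEA = 11101010 matches 1110xxxx → 3-byte sequence.
Byte 1: 0xEA = 11101010, payload 1010 (4 bits).
Byte 2: 0xB9 = 10111001 (10xxxxxx ✓), payload 111001.
Byte 3: 0xAC = 10101100 (10xxxxxx ✓), payload 101100.
Concatenate: 1010111001101100 = 0xAE6C (16 bits → U+AE6C).

U+AE6C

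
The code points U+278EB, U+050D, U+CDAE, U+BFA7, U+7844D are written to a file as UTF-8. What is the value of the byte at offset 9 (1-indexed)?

0xAE

1-indexed offset 9 is 0-indexed offset 8.
U+278EB → 4-byte form F0 A7 A3 AB at offsets 0–3.
U+050D → 2-byte form D4 8D at offsets 4–5.
U+CDAE → 3-byte form EC B6 AE at offsets 6–8.
Offset 8 falls in char 3's range; it's byte 3 of EC B6 AE = 0xAE.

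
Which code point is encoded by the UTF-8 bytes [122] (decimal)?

U+007A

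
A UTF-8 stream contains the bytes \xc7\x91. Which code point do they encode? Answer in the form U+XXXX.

U+01D1

Leading byte 0xC7 = 11000111 matches 110xxxxx → 2-byte sequence.
Byte 1: 0xC7 = 11000111, payload 00111 (5 bits).
Byte 2: 0x91 = 10010001 (10xxxxxx ✓), payload 010001.
Concatenate: 00111010001 = 0x1D1 (11 bits → U+01D1).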